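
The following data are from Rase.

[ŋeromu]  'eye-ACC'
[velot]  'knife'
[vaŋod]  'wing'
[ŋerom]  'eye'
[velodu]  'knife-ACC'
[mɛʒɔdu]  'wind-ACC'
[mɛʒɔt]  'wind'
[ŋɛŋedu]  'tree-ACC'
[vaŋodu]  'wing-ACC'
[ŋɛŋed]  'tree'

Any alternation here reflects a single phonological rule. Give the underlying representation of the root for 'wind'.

/mɛʒɔt/

The root 'wind' surfaces as [mɛʒɔt] and [mɛʒɔdu], with a stem-final [t] ~ [d] alternation.
If /d/ were underlying and a rule turned it into [t] in isolation, 'tree' would also alternate; but it has [d] in both [ŋɛŋed] and [ŋɛŋedu].
The underlying segment must be /t/; voiceless stops become voiced between vowels, yielding [d] there.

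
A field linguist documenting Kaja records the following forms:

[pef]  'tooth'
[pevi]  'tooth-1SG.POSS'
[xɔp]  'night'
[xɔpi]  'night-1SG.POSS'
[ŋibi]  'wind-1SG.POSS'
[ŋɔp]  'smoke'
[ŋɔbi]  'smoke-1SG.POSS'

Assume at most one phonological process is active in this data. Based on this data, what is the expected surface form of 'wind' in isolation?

[ŋip]

The root 'smoke' surfaces as [ŋɔp] and [ŋɔbi], with a stem-final [p] ~ [b] alternation.
The stem 'night' ([xɔp], [xɔpi]) shows [p] unchanged in both environments, so [p] cannot be basic with [b] derived before the 1SG.POSS suffix.
Therefore /b/ is basic and [p] is derived by word-final obstruent devoicing (voiced obstruents become voiceless word-finally).
From [ŋibi] the stem 'wind' is /ŋib/; word-finally this yields [ŋip].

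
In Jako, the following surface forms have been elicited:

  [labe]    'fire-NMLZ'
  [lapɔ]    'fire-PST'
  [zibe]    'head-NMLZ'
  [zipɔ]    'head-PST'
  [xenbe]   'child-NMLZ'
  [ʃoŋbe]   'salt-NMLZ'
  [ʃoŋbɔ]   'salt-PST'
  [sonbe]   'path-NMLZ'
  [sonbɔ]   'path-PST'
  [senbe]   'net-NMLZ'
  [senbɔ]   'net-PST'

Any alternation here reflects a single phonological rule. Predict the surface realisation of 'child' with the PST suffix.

The PST suffix surfaces as [-bɔ] and [-pɔ], depending on the final segment of the stem.
The NMLZ suffix, which begins with [b], is invariant after every stem; so [b] is not altered by any rule here.
So the underlying form is /-pɔ/, and voiceless stops become voiced after a nasal.
After 'child', which ends in a nasal, the suffix surfaces as [-bɔ], giving [xenbɔ].

[xenbɔ]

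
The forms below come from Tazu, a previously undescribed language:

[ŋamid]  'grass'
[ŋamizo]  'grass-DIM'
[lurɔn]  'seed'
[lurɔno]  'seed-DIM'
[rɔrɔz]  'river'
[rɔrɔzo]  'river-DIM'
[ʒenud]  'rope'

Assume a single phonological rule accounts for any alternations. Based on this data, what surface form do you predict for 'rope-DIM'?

In [ŋamid] and [ŋamizo] the final segment of 'grass' alternates: [d] ~ [z].
The stem 'river' ([rɔrɔz], [rɔrɔzo]) shows [z] unchanged in both environments, so [z] cannot be basic with [d] derived in isolation.
The alternation reflects intervocalic spirantization: voiced stops become fricatives between vowels. /d/ is underlying.
The one attested form of 'rope', [ʒenud], shows underlying /ʒenud/. Applying the same rule between vowels gives [ʒenuzo].

[ʒenuzo]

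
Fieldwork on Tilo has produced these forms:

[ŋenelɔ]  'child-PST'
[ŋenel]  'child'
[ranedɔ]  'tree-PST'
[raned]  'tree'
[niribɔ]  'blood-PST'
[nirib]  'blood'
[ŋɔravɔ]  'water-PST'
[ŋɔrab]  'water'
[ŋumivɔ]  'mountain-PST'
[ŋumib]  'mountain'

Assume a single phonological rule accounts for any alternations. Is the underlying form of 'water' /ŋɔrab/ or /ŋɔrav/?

/ŋɔrav/

In [ŋɔravɔ] and [ŋɔrab] the final segment of 'water' alternates: [v] ~ [b].
Compare 'blood', with invariant [b] in [niribɔ] and [nirib]: an analysis with underlying /b/ and a rule producing [v] before the PST suffix would wrongly predict alternation here too.
The alternation reflects word-final hardening: voiced fricatives become stops word-finally. /v/ is underlying.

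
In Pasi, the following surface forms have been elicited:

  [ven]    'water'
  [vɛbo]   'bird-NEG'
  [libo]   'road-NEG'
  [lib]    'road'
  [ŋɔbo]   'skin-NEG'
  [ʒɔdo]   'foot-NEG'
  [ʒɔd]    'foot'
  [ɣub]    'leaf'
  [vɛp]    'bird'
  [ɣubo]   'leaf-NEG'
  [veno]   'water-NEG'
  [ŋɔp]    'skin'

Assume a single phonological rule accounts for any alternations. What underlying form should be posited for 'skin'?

In [ŋɔbo] and [ŋɔp] the final segment of 'skin' alternates: [b] ~ [p].
Compare 'leaf', with invariant [b] in [ɣubo] and [ɣub]: an analysis with underlying /b/ and a rule producing [p] in isolation would wrongly predict alternation here too.
Therefore /p/ is basic and [b] is derived by intervocalic voicing (voiceless stops become voiced between vowels).
The underlying form of 'skin' is therefore /ŋɔp/.

/ŋɔp/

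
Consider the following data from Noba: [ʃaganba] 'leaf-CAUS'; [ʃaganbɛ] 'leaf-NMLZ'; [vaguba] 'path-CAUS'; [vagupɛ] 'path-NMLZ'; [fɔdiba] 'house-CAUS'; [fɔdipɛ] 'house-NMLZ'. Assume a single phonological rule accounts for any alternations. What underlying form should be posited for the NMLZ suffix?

The NMLZ suffix surfaces as [-bɛ] and [-pɛ], depending on the final segment of the stem.
By contrast the CAUS suffix keeps its initial [b] throughout — that segment must be underlying.
So the underlying form is /-pɛ/, and voiceless stops become voiced after a nasal.

/-pɛ/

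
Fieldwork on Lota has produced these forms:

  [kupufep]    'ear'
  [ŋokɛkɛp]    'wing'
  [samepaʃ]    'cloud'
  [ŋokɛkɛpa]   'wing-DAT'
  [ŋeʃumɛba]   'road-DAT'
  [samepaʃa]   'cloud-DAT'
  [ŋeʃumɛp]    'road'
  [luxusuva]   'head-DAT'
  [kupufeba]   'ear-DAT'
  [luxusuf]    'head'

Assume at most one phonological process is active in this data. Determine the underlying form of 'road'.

The stem for 'road' ends in [b] in [ŋeʃumɛba] but [p] in [ŋeʃumɛp].
If /p/ were underlying and a rule turned it into [b] before the DAT suffix, 'wing' would also alternate; but it has [p] in both [ŋokɛkɛpa] and [ŋokɛkɛp].
The underlying segment must be /b/; voiced obstruents become voiceless word-finally, yielding [p] there.

/ŋeʃumɛb/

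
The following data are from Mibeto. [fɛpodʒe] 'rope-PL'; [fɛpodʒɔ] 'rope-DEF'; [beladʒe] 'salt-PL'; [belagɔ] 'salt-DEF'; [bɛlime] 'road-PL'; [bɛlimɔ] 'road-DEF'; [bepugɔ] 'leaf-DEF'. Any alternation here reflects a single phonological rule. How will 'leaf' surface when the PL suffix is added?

[bepudʒe]

The stem for 'salt' ends in [dʒ] in [beladʒe] but [g] in [belagɔ].
Compare 'rope', with invariant [dʒ] in [fɛpodʒe] and [fɛpodʒɔ]: an analysis with underlying /dʒ/ and a rule producing [g] before the DEF suffix would wrongly predict alternation here too.
The alternation reflects palatalization before a front vowel: /g/ becomes palato-alveolar [dʒ] before a front vowel. /g/ is underlying.
From [bepugɔ] the stem 'leaf' is /bepug/; before a front vowel this yields [bepudʒe].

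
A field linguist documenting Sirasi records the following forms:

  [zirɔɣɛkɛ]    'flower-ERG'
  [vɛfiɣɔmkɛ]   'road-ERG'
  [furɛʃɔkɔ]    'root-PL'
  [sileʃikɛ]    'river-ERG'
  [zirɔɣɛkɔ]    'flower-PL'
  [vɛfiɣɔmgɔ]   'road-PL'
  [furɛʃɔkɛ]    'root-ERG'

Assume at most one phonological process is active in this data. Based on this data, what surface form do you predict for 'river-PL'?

[sileʃikɔ]

The PL suffix surfaces as [-gɔ] and [-kɔ], depending on the final segment of the stem.
The ERG suffix, which begins with [k], is invariant after every stem; so [k] is not altered by any rule here.
The PL suffix is therefore /-gɔ/ underlyingly, with post-vocalic devoicing: voiced stops become voiceless after a vowel.
After 'river', which ends in a vowel, the suffix surfaces as [-kɔ], giving [sileʃikɔ].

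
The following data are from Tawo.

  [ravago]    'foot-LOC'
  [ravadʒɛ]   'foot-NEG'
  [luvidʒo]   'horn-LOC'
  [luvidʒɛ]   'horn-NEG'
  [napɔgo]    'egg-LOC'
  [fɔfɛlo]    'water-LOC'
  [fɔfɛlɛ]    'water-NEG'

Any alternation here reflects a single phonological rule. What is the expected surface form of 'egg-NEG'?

The stem for 'foot' ends in [g] in [ravago] but [dʒ] in [ravadʒɛ].
But 'horn' keeps [dʒ] in both environments ([luvidʒo], [luvidʒɛ]), so there is no rule changing /dʒ/ to [g] before the LOC suffix.
Therefore /g/ is basic and [dʒ] is derived by palatalization before a front vowel (/g/ becomes palato-alveolar [dʒ] before a front vowel).
From [napɔgo] the stem 'egg' is /napɔg/; before a front vowel this yields [napɔdʒɛ].

[napɔdʒɛ]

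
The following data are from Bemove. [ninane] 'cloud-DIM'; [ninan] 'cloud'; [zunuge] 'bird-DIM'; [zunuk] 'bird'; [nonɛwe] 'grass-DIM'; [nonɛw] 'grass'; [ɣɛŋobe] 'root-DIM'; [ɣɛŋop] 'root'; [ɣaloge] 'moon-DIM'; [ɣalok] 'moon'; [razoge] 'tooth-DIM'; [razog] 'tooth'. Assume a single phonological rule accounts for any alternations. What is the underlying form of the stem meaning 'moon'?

'moon' shows [g] ~ [k] at the end of the stem ([ɣaloge] vs [ɣalok]).
The stem 'tooth' ([razoge], [razog]) shows [g] unchanged in both environments, so [g] cannot be basic with [k] derived in isolation.
The alternation reflects intervocalic voicing: voiceless stops become voiced between vowels. /k/ is underlying.

/ɣalok/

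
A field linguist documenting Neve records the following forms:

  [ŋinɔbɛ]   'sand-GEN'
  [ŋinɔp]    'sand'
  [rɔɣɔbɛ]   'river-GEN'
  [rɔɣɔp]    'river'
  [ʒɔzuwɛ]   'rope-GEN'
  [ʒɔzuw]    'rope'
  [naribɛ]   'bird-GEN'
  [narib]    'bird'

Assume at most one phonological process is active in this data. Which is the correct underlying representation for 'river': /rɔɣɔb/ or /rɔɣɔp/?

The stem for 'river' ends in [b] in [rɔɣɔbɛ] but [p] in [rɔɣɔp].
The stem 'bird' ([naribɛ], [narib]) shows [b] unchanged in both environments, so [b] cannot be basic with [p] derived in isolation.
So /p/ is underlying, and a rule of intervocalic voicing — voiceless stops become voiced between vowels — gives [b].

/rɔɣɔp/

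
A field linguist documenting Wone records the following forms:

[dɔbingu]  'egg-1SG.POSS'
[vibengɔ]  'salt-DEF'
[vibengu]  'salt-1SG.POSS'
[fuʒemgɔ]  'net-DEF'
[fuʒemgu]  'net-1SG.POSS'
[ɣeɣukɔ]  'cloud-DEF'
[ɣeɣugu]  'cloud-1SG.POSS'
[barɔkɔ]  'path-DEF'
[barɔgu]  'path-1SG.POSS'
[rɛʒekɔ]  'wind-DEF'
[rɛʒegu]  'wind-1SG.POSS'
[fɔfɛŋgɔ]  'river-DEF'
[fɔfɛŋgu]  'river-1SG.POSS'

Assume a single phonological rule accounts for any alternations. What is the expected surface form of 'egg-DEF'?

The DEF morpheme has two allomorphs, [-gɔ] and [-kɔ].
By contrast the 1SG.POSS suffix keeps its initial [g] throughout — that segment must be underlying.
The DEF suffix is therefore /-kɔ/ underlyingly, with post-nasal voicing: voiceless stops become voiced after a nasal.
After 'egg', which ends in a nasal, the suffix surfaces as [-gɔ], giving [dɔbingɔ].

[dɔbingɔ]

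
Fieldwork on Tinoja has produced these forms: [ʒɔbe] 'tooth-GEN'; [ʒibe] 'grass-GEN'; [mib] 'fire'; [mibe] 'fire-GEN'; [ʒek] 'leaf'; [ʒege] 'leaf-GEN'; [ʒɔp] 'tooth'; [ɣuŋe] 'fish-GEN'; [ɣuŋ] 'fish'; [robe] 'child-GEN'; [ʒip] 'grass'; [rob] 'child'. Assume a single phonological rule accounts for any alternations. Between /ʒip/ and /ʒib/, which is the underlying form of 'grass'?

/ʒip/

In [ʒip] and [ʒibe] the final segment of 'grass' alternates: [p] ~ [b].
The stem 'child' ([rob], [robe]) shows [b] unchanged in both environments, so [b] cannot be basic with [p] derived in isolation.
So /p/ is underlying, and a rule of intervocalic voicing — voiceless stops become voiced between vowels — gives [b].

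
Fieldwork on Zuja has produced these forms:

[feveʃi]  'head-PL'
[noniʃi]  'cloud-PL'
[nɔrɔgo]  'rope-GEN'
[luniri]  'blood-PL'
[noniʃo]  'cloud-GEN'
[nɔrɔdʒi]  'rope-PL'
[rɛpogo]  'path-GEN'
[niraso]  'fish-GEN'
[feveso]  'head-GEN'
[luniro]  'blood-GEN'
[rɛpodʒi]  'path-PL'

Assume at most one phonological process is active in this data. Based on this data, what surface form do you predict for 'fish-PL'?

[niraʃi]

The root 'head' surfaces as [feveʃi] and [feveso], with a stem-final [ʃ] ~ [s] alternation.
The stem 'cloud' ([noniʃi], [noniʃo]) shows [ʃ] unchanged in both environments, so [ʃ] cannot be basic with [s] derived before the GEN suffix.
The alternation reflects palatalization before a front vowel: /g/ and /s/ become palato-alveolar [dʒ] and [ʃ] before a front vowel. /s/ is underlying.
From [niraso] the stem 'fish' is /niras/; before a front vowel this yields [niraʃi].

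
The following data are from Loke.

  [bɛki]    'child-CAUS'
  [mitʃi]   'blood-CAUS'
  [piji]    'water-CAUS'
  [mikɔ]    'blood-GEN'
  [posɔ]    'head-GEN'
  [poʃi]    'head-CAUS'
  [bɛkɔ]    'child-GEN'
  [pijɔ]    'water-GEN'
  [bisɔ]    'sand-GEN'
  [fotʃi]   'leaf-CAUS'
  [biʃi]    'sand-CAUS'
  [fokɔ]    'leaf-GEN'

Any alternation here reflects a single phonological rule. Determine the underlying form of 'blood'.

/mitʃ/

In [mitʃi] and [mikɔ] the final segment of 'blood' alternates: [tʃ] ~ [k].
If /k/ were underlying and a rule turned it into [tʃ] before the CAUS suffix, 'child' would also alternate; but it has [k] in both [bɛki] and [bɛkɔ].
So /tʃ/ is underlying, and a rule of depalatalization — palato-alveolar /tʃ/ and /ʃ/ become [k] and [s] when no front vowel follows — gives [k].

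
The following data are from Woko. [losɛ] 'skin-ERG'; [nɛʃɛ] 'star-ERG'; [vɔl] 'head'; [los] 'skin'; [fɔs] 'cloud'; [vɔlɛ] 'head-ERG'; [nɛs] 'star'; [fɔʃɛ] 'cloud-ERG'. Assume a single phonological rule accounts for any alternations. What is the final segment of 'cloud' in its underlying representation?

/ʃ/

'cloud' shows [ʃ] ~ [s] at the end of the stem ([fɔʃɛ] vs [fɔs]).
But 'skin' keeps [s] in both environments ([losɛ], [los]), so there is no rule changing /s/ to [ʃ] before the ERG suffix.
The alternation reflects depalatalization: palato-alveolar /ʃ/ becomes [s] when no front vowel follows. /ʃ/ is underlying.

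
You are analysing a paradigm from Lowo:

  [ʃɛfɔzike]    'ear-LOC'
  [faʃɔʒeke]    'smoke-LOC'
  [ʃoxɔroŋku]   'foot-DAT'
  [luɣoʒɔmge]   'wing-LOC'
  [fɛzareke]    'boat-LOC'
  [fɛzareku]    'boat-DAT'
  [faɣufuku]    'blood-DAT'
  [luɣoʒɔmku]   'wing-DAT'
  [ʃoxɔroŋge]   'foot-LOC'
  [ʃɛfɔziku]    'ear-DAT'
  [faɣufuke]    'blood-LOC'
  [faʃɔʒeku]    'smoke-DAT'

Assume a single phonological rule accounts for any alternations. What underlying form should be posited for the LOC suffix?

The LOC morpheme has two allomorphs, [-ge] and [-ke].
The DAT suffix, which begins with [k], is invariant after every stem; so [k] is not altered by any rule here.
The LOC suffix is therefore /-ge/ underlyingly, with post-vocalic devoicing: voiced stops become voiceless after a vowel.

/-ge/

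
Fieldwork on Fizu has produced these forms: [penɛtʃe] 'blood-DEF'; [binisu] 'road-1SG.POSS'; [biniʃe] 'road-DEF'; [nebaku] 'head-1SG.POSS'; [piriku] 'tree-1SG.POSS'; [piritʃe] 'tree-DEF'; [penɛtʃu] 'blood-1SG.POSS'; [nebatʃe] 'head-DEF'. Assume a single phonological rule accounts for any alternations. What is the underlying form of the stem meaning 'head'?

/nebak/

'head' shows [k] ~ [tʃ] at the end of the stem ([nebaku] vs [nebatʃe]).
The stem 'blood' ([penɛtʃu], [penɛtʃe]) shows [tʃ] unchanged in both environments, so [tʃ] cannot be basic with [k] derived before the 1SG.POSS suffix.
The underlying segment must be /k/; /k/ and /s/ become palato-alveolar [tʃ] and [ʃ] before a front vowel, yielding [tʃ] there.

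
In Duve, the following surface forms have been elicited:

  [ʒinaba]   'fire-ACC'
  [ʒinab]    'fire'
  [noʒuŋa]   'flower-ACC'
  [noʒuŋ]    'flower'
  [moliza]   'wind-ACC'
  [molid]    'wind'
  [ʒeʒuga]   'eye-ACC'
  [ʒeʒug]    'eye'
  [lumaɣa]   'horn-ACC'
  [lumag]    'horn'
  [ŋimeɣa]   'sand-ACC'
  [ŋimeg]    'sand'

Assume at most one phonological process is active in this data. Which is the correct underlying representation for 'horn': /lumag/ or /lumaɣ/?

'horn' shows [ɣ] ~ [g] at the end of the stem ([lumaɣa] vs [lumag]).
But 'eye' keeps [g] in both environments ([ʒeʒuga], [ʒeʒug]), so there is no rule changing /g/ to [ɣ] before the ACC suffix.
Therefore /ɣ/ is basic and [g] is derived by word-final hardening (voiced fricatives become stops word-finally).

/lumaɣ/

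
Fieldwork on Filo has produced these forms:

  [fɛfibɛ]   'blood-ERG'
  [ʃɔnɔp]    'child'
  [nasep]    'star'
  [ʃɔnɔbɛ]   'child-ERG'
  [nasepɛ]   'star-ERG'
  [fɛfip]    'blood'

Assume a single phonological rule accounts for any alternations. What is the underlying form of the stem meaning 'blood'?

/fɛfib/

In [fɛfip] and [fɛfibɛ] the final segment of 'blood' alternates: [p] ~ [b].
The stem 'star' ([nasep], [nasepɛ]) shows [p] unchanged in both environments, so [p] cannot be basic with [b] derived before the ERG suffix.
So /b/ is underlying, and a rule of word-final obstruent devoicing — voiced obstruents become voiceless word-finally — gives [p].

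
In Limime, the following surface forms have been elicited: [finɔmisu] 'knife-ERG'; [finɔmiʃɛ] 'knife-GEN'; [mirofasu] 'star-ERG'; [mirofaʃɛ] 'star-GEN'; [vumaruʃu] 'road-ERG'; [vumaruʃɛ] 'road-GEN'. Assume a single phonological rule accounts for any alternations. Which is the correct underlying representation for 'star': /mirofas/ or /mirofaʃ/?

/mirofas/

The stem for 'star' ends in [s] in [mirofasu] but [ʃ] in [mirofaʃɛ].
Compare 'road', with invariant [ʃ] in [vumaruʃu] and [vumaruʃɛ]: an analysis with underlying /ʃ/ and a rule producing [s] before the ERG suffix would wrongly predict alternation here too.
The underlying segment must be /s/; /s/ becomes palato-alveolar [ʃ] before a front vowel, yielding [ʃ] there.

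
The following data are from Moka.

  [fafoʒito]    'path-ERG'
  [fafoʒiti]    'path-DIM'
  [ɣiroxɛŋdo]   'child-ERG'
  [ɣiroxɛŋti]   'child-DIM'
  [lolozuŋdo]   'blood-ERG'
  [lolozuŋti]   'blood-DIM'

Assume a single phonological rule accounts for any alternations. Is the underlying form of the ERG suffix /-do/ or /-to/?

The ERG suffix surfaces as [-do] and [-to], depending on the final segment of the stem.
By contrast the DIM suffix keeps its initial [t] throughout — that segment must be underlying.
The ERG suffix is therefore /-do/ underlyingly, with post-vocalic devoicing: voiced stops become voiceless after a vowel.

/-do/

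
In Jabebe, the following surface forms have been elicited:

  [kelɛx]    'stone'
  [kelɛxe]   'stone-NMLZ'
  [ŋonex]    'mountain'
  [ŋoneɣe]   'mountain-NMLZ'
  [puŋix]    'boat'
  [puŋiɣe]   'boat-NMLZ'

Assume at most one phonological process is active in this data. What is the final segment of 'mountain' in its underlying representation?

In [ŋonex] and [ŋoneɣe] the final segment of 'mountain' alternates: [x] ~ [ɣ].
Compare 'stone', with invariant [x] in [kelɛx] and [kelɛxe]: an analysis with underlying /x/ and a rule producing [ɣ] before the NMLZ suffix would wrongly predict alternation here too.
The underlying segment must be /ɣ/; voiced obstruents become voiceless word-finally, yielding [x] there.

/ɣ/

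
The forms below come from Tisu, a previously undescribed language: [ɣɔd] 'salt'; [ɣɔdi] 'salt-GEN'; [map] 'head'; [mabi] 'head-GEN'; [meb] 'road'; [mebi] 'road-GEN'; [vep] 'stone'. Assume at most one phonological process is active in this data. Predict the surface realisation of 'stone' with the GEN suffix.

[vebi]

In [map] and [mabi] the final segment of 'head' alternates: [p] ~ [b].
But 'road' keeps [b] in both environments ([meb], [mebi]), so there is no rule changing /b/ to [p] in isolation.
The alternation reflects intervocalic voicing: voiceless stops become voiced between vowels. /p/ is underlying.
The one attested form of 'stone', [vep], shows underlying /vep/. Applying the same rule between vowels gives [vebi].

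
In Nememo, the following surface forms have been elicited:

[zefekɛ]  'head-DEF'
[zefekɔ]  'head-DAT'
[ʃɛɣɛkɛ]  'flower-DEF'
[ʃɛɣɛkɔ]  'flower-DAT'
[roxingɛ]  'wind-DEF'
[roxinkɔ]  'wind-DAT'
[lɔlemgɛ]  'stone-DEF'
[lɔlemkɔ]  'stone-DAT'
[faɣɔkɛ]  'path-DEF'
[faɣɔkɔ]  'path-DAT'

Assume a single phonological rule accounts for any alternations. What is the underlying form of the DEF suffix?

The DEF suffix surfaces as [-gɛ] and [-kɛ], depending on the final segment of the stem.
The DAT suffix, which begins with [k], is invariant after every stem; so [k] is not altered by any rule here.
The DEF suffix is therefore /-gɛ/ underlyingly, with post-vocalic devoicing: voiced stops become voiceless after a vowel.

/-gɛ/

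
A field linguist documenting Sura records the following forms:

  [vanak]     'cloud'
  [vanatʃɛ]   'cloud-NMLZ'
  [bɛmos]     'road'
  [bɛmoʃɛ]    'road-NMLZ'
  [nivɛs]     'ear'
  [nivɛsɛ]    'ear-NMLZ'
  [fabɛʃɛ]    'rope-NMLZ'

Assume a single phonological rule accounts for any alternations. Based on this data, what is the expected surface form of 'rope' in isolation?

[fabɛs]

In [bɛmos] and [bɛmoʃɛ] the final segment of 'road' alternates: [s] ~ [ʃ].
But 'ear' keeps [s] in both environments ([nivɛs], [nivɛsɛ]), so there is no rule changing /s/ to [ʃ] before the NMLZ suffix.
The underlying segment must be /ʃ/; palato-alveolar /tʃ/ and /ʃ/ become [k] and [s] when no front vowel follows, yielding [s] there.
The one attested form of 'rope', [fabɛʃɛ], shows underlying /fabɛʃ/. Applying the same rule when no front vowel follows gives [fabɛs].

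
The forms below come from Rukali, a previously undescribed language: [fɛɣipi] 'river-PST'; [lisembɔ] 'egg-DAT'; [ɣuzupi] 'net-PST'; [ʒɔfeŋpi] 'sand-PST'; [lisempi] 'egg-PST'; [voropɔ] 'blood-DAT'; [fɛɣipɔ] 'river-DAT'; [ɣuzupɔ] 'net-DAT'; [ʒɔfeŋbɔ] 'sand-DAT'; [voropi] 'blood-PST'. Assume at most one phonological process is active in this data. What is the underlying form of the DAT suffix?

/-bɔ/

The DAT suffix surfaces as [-bɔ] and [-pɔ], depending on the final segment of the stem.
The PST suffix, which begins with [p], is invariant after every stem; so [p] is not altered by any rule here.
The DAT suffix is therefore /-bɔ/ underlyingly, with post-vocalic devoicing: voiced stops become voiceless after a vowel.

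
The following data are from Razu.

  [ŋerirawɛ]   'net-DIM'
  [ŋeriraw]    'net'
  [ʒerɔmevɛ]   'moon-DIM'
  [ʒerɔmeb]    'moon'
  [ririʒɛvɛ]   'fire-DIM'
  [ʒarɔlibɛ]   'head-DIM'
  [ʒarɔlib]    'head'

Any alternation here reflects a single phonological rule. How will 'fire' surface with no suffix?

[ririʒɛb]

The root 'moon' surfaces as [ʒerɔmevɛ] and [ʒerɔmeb], with a stem-final [v] ~ [b] alternation.
The stem 'head' ([ʒarɔlibɛ], [ʒarɔlib]) shows [b] unchanged in both environments, so [b] cannot be basic with [v] derived before the DIM suffix.
The alternation reflects word-final hardening: voiced fricatives become stops word-finally. /v/ is underlying.
The one attested form of 'fire', [ririʒɛvɛ], shows underlying /ririʒɛv/. Applying the same rule word-finally gives [ririʒɛb].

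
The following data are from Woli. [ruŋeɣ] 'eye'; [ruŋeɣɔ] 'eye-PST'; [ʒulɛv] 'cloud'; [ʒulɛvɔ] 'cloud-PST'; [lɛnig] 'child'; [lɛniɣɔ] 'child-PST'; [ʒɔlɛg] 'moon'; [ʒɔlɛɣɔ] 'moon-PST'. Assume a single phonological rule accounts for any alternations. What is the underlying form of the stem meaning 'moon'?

/ʒɔlɛg/

'moon' shows [g] ~ [ɣ] at the end of the stem ([ʒɔlɛg] vs [ʒɔlɛɣɔ]).
Compare 'eye', with invariant [ɣ] in [ruŋeɣ] and [ruŋeɣɔ]: an analysis with underlying /ɣ/ and a rule producing [g] in isolation would wrongly predict alternation here too.
So /g/ is underlying, and a rule of intervocalic spirantization — voiced stops become fricatives between vowels — gives [ɣ].
So 'moon' = /ʒɔlɛg/.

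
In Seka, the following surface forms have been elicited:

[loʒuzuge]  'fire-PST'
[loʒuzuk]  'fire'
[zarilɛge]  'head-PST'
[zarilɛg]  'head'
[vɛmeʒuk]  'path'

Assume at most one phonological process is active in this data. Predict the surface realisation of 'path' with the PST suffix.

[vɛmeʒuge]

The root 'fire' surfaces as [loʒuzuge] and [loʒuzuk], with a stem-final [g] ~ [k] alternation.
If /g/ were underlying and a rule turned it into [k] in isolation, 'head' would also alternate; but it has [g] in both [zarilɛge] and [zarilɛg].
Therefore /k/ is basic and [g] is derived by intervocalic voicing (voiceless stops become voiced between vowels).
From [vɛmeʒuk] the stem 'path' is /vɛmeʒuk/; between vowels this yields [vɛmeʒuge].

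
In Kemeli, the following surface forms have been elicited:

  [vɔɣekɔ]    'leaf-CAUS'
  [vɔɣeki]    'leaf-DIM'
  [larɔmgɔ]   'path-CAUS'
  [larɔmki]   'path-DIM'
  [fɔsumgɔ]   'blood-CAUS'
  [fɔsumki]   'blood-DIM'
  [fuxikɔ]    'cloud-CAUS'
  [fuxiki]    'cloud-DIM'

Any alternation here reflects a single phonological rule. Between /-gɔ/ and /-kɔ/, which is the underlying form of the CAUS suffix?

/-gɔ/

The CAUS suffix surfaces as [-gɔ] and [-kɔ], depending on the final segment of the stem.
The DIM suffix, which begins with [k], is invariant after every stem; so [k] is not altered by any rule here.
The CAUS suffix is therefore /-gɔ/ underlyingly, with post-vocalic devoicing: voiced stops become voiceless after a vowel.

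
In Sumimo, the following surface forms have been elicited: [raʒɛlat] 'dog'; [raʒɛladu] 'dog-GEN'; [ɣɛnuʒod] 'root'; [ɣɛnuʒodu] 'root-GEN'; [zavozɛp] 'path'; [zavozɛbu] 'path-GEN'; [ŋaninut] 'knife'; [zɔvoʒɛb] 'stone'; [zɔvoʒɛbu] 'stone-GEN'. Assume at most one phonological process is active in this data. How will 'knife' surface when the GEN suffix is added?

In [raʒɛlat] and [raʒɛladu] the final segment of 'dog' alternates: [t] ~ [d].
The stem 'root' ([ɣɛnuʒod], [ɣɛnuʒodu]) shows [d] unchanged in both environments, so [d] cannot be basic with [t] derived in isolation.
So /t/ is underlying, and a rule of intervocalic voicing — voiceless stops become voiced between vowels — gives [d].
The one attested form of 'knife', [ŋaninut], shows underlying /ŋaninut/. Applying the same rule between vowels gives [ŋaninudu].

[ŋaninudu]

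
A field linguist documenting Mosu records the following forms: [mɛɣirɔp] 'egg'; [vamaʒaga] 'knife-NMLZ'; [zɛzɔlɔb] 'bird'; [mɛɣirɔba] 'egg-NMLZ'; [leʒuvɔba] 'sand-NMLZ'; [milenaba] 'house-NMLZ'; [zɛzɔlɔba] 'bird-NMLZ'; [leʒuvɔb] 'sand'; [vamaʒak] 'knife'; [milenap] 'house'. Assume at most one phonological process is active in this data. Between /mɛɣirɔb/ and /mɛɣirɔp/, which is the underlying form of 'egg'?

/mɛɣirɔp/

'egg' shows [p] ~ [b] at the end of the stem ([mɛɣirɔp] vs [mɛɣirɔba]).
If /b/ were underlying and a rule turned it into [p] in isolation, 'bird' would also alternate; but it has [b] in both [zɛzɔlɔb] and [zɛzɔlɔba].
So /p/ is underlying, and a rule of intervocalic voicing — voiceless stops become voiced between vowels — gives [b].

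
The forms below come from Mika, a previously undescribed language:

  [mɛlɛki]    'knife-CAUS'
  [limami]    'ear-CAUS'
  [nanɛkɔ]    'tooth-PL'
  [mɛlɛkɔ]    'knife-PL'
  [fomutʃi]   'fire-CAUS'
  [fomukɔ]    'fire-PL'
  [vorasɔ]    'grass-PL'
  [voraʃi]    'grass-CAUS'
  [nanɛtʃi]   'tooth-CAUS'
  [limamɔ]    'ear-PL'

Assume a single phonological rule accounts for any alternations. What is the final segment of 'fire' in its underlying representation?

/tʃ/

The root 'fire' surfaces as [fomukɔ] and [fomutʃi], with a stem-final [k] ~ [tʃ] alternation.
If /k/ were underlying and a rule turned it into [tʃ] before the CAUS suffix, 'knife' would also alternate; but it has [k] in both [mɛlɛkɔ] and [mɛlɛki].
Therefore /tʃ/ is basic and [k] is derived by depalatalization (palato-alveolar /tʃ/ and /ʃ/ become [k] and [s] when no front vowel follows).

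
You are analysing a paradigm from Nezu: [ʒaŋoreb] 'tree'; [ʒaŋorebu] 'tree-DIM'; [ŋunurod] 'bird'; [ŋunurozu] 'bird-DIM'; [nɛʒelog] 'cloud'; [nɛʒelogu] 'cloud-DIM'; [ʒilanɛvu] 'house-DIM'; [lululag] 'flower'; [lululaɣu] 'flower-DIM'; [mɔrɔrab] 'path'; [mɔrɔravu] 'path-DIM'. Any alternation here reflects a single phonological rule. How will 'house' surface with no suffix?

[ʒilanɛb]

'path' shows [b] ~ [v] at the end of the stem ([mɔrɔrab] vs [mɔrɔravu]).
But 'tree' keeps [b] in both environments ([ʒaŋoreb], [ʒaŋorebu]), so there is no rule changing /b/ to [v] before the DIM suffix.
So /v/ is underlying, and a rule of word-final hardening — voiced fricatives become stops word-finally — gives [b].
The one attested form of 'house', [ʒilanɛvu], shows underlying /ʒilanɛv/. Applying the same rule word-finally gives [ʒilanɛb].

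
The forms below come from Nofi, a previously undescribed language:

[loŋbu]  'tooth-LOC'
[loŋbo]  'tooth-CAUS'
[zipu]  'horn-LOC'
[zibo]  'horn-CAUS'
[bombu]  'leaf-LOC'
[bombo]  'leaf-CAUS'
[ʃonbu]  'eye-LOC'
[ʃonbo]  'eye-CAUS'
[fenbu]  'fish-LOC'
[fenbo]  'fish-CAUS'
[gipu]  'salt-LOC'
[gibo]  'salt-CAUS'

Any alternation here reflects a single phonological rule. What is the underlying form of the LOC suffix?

The LOC morpheme has two allomorphs, [-bu] and [-pu].
The CAUS suffix, which begins with [b], is invariant after every stem; so [b] is not altered by any rule here.
So the underlying form is /-pu/, and voiceless stops become voiced after a nasal.

/-pu/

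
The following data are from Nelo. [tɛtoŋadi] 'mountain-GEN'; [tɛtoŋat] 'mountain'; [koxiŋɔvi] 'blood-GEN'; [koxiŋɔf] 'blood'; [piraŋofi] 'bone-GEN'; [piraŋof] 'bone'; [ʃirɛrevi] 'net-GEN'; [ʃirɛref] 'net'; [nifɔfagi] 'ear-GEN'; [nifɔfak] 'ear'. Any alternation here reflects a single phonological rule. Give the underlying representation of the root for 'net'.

/ʃirɛrev/

The root 'net' surfaces as [ʃirɛrevi] and [ʃirɛref], with a stem-final [v] ~ [f] alternation.
Compare 'bone', with invariant [f] in [piraŋofi] and [piraŋof]: an analysis with underlying /f/ and a rule producing [v] before the GEN suffix would wrongly predict alternation here too.
Therefore /v/ is basic and [f] is derived by word-final obstruent devoicing (voiced obstruents become voiceless word-finally).
Hence 'net' is /ʃirɛrev/ underlyingly.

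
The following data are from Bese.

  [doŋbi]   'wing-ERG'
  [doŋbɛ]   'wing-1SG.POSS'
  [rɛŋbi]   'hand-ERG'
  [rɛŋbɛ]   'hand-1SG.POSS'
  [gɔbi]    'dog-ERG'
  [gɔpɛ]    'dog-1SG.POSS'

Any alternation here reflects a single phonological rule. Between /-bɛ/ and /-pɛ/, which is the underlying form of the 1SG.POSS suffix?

/-pɛ/

The 1SG.POSS morpheme has two allomorphs, [-bɛ] and [-pɛ].
By contrast the ERG suffix keeps its initial [b] throughout — that segment must be underlying.
So the underlying form is /-pɛ/, and voiceless stops become voiced after a nasal.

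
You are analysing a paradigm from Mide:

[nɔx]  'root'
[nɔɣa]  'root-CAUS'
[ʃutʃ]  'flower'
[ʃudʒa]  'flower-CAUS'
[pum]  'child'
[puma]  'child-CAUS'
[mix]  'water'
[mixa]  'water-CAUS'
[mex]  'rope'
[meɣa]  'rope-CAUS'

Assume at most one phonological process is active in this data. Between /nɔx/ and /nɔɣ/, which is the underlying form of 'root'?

'root' shows [x] ~ [ɣ] at the end of the stem ([nɔx] vs [nɔɣa]).
The stem 'water' ([mix], [mixa]) shows [x] unchanged in both environments, so [x] cannot be basic with [ɣ] derived before the CAUS suffix.
The underlying segment must be /ɣ/; voiced obstruents become voiceless word-finally, yielding [x] there.

/nɔɣ/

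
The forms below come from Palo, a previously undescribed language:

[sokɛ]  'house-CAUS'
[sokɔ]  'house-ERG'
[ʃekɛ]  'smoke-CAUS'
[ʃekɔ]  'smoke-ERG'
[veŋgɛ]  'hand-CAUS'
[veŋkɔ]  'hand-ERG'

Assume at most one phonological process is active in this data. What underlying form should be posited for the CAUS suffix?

/-gɛ/

The CAUS morpheme has two allomorphs, [-gɛ] and [-kɛ].
The ERG suffix, which begins with [k], is invariant after every stem; so [k] is not altered by any rule here.
The CAUS suffix is therefore /-gɛ/ underlyingly, with post-vocalic devoicing: voiced stops become voiceless after a vowel.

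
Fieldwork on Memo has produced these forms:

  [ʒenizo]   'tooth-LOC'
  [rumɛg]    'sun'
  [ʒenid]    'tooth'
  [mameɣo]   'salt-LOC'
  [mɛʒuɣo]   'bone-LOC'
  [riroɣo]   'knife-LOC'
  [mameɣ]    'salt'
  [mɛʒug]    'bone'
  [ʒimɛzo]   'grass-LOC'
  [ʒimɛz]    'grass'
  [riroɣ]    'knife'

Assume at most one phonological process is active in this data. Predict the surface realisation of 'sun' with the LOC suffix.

[rumɛɣo]

The root 'bone' surfaces as [mɛʒuɣo] and [mɛʒug], with a stem-final [ɣ] ~ [g] alternation.
But 'knife' keeps [ɣ] in both environments ([riroɣo], [riroɣ]), so there is no rule changing /ɣ/ to [g] in isolation.
So /g/ is underlying, and a rule of intervocalic spirantization — voiced stops become fricatives between vowels — gives [ɣ].
From [rumɛg] the stem 'sun' is /rumɛg/; between vowels this yields [rumɛɣo].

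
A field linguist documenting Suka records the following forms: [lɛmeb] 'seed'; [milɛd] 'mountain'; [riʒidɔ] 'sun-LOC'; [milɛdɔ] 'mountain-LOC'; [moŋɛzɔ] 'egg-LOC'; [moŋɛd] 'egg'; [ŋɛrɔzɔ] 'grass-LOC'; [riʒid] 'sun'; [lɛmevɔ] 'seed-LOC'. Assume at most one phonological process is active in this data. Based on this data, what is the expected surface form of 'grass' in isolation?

[ŋɛrɔd]

The root 'egg' surfaces as [moŋɛd] and [moŋɛzɔ], with a stem-final [d] ~ [z] alternation.
But 'sun' keeps [d] in both environments ([riʒid], [riʒidɔ]), so there is no rule changing /d/ to [z] before the LOC suffix.
Therefore /z/ is basic and [d] is derived by word-final hardening (voiced fricatives become stops word-finally).
From [ŋɛrɔzɔ] the stem 'grass' is /ŋɛrɔz/; word-finally this yields [ŋɛrɔd].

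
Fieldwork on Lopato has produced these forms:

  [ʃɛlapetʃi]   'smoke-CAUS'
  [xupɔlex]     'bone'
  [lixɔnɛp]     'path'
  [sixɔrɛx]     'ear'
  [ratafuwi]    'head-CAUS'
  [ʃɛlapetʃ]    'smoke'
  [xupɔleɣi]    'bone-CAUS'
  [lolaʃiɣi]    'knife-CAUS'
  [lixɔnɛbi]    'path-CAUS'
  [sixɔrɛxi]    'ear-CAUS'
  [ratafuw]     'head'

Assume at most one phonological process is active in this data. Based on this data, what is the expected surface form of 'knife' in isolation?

[lolaʃix]

The root 'bone' surfaces as [xupɔleɣi] and [xupɔlex], with a stem-final [ɣ] ~ [x] alternation.
But 'ear' keeps [x] in both environments ([sixɔrɛxi], [sixɔrɛx]), so there is no rule changing /x/ to [ɣ] before the CAUS suffix.
The underlying segment must be /ɣ/; voiced obstruents become voiceless word-finally, yielding [x] there.
The one attested form of 'knife', [lolaʃiɣi], shows underlying /lolaʃiɣ/. Applying the same rule word-finally gives [lolaʃix].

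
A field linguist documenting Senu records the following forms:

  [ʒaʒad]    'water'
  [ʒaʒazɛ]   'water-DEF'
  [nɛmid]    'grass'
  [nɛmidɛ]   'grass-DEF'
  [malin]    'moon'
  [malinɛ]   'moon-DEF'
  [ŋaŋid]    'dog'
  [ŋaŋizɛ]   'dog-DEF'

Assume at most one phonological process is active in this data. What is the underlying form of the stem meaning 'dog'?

/ŋaŋiz/

The stem for 'dog' ends in [d] in [ŋaŋid] but [z] in [ŋaŋizɛ].
Compare 'grass', with invariant [d] in [nɛmid] and [nɛmidɛ]: an analysis with underlying /d/ and a rule producing [z] before the DEF suffix would wrongly predict alternation here too.
The alternation reflects word-final hardening: voiced fricatives become stops word-finally. /z/ is underlying.
So 'dog' = /ŋaŋiz/.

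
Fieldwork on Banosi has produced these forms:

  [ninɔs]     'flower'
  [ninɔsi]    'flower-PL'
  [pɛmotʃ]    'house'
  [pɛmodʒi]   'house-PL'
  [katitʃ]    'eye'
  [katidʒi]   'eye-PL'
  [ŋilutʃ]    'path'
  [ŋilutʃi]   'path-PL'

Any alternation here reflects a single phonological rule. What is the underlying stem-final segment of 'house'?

/dʒ/

The stem for 'house' ends in [tʃ] in [pɛmotʃ] but [dʒ] in [pɛmodʒi].
But 'path' keeps [tʃ] in both environments ([ŋilutʃ], [ŋilutʃi]), so there is no rule changing /tʃ/ to [dʒ] before the PL suffix.
So /dʒ/ is underlying, and a rule of word-final obstruent devoicing — voiced obstruents become voiceless word-finally — gives [tʃ].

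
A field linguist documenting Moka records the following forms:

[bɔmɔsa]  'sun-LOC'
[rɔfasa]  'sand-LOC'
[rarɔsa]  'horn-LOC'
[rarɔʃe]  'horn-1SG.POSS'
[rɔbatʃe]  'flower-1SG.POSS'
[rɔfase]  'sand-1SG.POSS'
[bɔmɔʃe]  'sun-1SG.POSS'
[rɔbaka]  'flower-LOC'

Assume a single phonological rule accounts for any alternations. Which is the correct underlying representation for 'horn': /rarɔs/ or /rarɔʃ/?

The stem for 'horn' ends in [ʃ] in [rarɔʃe] but [s] in [rarɔsa].
If /s/ were underlying and a rule turned it into [ʃ] before the 1SG.POSS suffix, 'sand' would also alternate; but it has [s] in both [rɔfase] and [rɔfasa].
So /ʃ/ is underlying, and a rule of depalatalization — palato-alveolar /tʃ/ and /ʃ/ become [k] and [s] when no front vowel follows — gives [s].

/rarɔʃ/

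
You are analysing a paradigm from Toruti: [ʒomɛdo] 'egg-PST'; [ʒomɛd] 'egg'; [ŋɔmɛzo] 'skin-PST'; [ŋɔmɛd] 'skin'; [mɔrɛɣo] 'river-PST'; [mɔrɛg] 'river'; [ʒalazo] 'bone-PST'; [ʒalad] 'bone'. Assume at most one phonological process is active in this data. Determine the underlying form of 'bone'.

The stem for 'bone' ends in [z] in [ʒalazo] but [d] in [ʒalad].
Compare 'egg', with invariant [d] in [ʒomɛdo] and [ʒomɛd]: an analysis with underlying /d/ and a rule producing [z] before the PST suffix would wrongly predict alternation here too.
The alternation reflects word-final hardening: voiced fricatives become stops word-finally. /z/ is underlying.
Hence 'bone' is /ʒalaz/ underlyingly.

/ʒalaz/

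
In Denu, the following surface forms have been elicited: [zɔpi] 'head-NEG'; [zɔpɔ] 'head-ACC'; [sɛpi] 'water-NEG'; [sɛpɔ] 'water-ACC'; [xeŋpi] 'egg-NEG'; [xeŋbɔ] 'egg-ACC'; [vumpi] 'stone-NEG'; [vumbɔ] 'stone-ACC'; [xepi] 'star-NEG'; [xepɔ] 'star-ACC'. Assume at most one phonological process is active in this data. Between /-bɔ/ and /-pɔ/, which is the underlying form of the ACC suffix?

/-bɔ/

The ACC suffix surfaces as [-bɔ] and [-pɔ], depending on the final segment of the stem.
By contrast the NEG suffix keeps its initial [p] throughout — that segment must be underlying.
So the underlying form is /-bɔ/, and voiced stops become voiceless after a vowel.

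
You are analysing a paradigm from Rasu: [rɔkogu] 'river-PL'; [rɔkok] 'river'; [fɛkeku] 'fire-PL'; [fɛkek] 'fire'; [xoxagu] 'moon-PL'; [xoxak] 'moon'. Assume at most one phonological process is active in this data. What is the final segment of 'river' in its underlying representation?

In [rɔkogu] and [rɔkok] the final segment of 'river' alternates: [g] ~ [k].
The stem 'fire' ([fɛkeku], [fɛkek]) shows [k] unchanged in both environments, so [k] cannot be basic with [g] derived before the PL suffix.
Therefore /g/ is basic and [k] is derived by word-final obstruent devoicing (voiced obstruents become voiceless word-finally).

/g/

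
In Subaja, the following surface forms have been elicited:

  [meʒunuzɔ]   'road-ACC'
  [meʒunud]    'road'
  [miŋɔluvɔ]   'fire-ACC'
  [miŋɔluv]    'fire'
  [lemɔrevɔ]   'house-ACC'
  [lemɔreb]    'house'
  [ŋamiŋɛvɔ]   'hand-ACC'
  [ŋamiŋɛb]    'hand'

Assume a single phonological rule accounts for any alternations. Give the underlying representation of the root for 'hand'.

/ŋamiŋɛb/

The stem for 'hand' ends in [v] in [ŋamiŋɛvɔ] but [b] in [ŋamiŋɛb].
If /v/ were underlying and a rule turned it into [b] in isolation, 'fire' would also alternate; but it has [v] in both [miŋɔluvɔ] and [miŋɔluv].
So /b/ is underlying, and a rule of intervocalic spirantization — voiced stops become fricatives between vowels — gives [v].
The underlying form of 'hand' is therefore /ŋamiŋɛb/.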